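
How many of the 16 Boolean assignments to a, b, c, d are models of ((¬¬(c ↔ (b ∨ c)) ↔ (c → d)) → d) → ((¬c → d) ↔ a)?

Initial set: {(((¬¬(c ↔ (b ∨ c)) ↔ (c → d)) → d) → ((¬c → d) ↔ a))}.
(((¬¬(c ↔ (b ∨ c)) ↔ (c → d)) → d) → ((¬c → d) ↔ a)): β-rule — branch into ¬((¬¬(c ↔ (b ∨ c)) ↔ (c → d)) → d)  //  ((¬c → d) ↔ a).
  branch 1 (add ¬((¬¬(c ↔ (b ∨ c)) ↔ (c → d)) → d)):
    ¬((¬¬(c ↔ (b ∨ c)) ↔ (c → d)) → d): α-rule — add (¬¬(c ↔ (b ∨ c)) ↔ (c → d)), ¬d.
    (¬¬(c ↔ (b ∨ c)) ↔ (c → d)): β-rule — branch into ¬¬(c ↔ (b ∨ c)), (c → d)  //  ¬¬¬(c ↔ (b ∨ c)), ¬(c → d).
      branch 1.1 (add ¬¬(c ↔ (b ∨ c)), (c → d)):
        ¬¬(c ↔ (b ∨ c)): drop double negation, giving (c ↔ (b ∨ c)).
        (c → d): β-rule — branch into ¬c  //  d.
          branch 1.1.1 (add ¬c):
            (c ↔ (b ∨ c)): β-rule — branch into c, (b ∨ c)  //  ¬c, ¬(b ∨ c).
              branch 1.1.1.1 (add c, (b ∨ c)):
                × closes — contains both c and ¬c.
              branch 1.1.1.2 (add ¬c, ¬(b ∨ c)):
                ¬(b ∨ c): α-rule — add ¬b, ¬c.
                ○ open, literals {b=0, c=0, d=0}.
          branch 1.1.2 (add d):
            × closes — contains both d and ¬d.
      branch 1.2 (add ¬¬¬(c ↔ (b ∨ c)), ¬(c → d)):
        ¬¬¬(c ↔ (b ∨ c)): drop double negation, giving ¬(c ↔ (b ∨ c)).
        ¬(c → d): α-rule — add c, ¬d.
        ¬(c ↔ (b ∨ c)): β-rule — branch into c, ¬(b ∨ c)  //  ¬c, (b ∨ c).
          branch 1.2.1 (add c, ¬(b ∨ c)):
            ¬(b ∨ c): α-rule — add ¬b, ¬c.
            × closes — contains both c and ¬c.
          branch 1.2.2 (add ¬c, (b ∨ c)):
            × closes — contains both c and ¬c.
  branch 2 (add ((¬c → d) ↔ a)):
    ((¬c → d) ↔ a): β-rule — branch into (¬c → d), a  //  ¬(¬c → d), ¬a.
      branch 2.1 (add (¬c → d), a):
        (¬c → d): β-rule — branch into ¬¬c  //  d.
          branch 2.1.1 (add ¬¬c):
            ○ open, literals {a=1, c=1}.
          branch 2.1.2 (add d):
            ○ open, literals {a=1, d=1}.
      branch 2.2 (add ¬(¬c → d), ¬a):
        ¬(¬c → d): α-rule — add ¬c, ¬d.
        ○ open, literals {a=0, c=0, d=0}.
4 branches closed, 4 open.
Each open branch fixes some atoms; the unmentioned ones are free. Counting distinct full assignments: branch {b=0, c=0, d=0} (a) contributes 2 new; branch {a=1, c=1} (b, d) contributes 4 new; branch {a=1, d=1} (b, c) contributes 2 new; branch {a=0, c=0, d=0} (b) contributes 1 new. Total: 9.

9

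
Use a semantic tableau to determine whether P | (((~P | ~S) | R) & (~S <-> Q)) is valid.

Assume the negation and expand:
Initial set: {~(P | (((~P | ~S) | R) & (~S <-> Q)))}.
~(P | (((~P | ~S) | R) & (~S <-> Q))): α-rule — add ~P, ~(((~P | ~S) | R) & (~S <-> Q)).
~(((~P | ~S) | R) & (~S <-> Q)): β-rule — branch into ~((~P | ~S) | R)  //  ~(~S <-> Q).
  branch 1 (add ~((~P | ~S) | R)):
    ~((~P | ~S) | R): α-rule — add ~(~P | ~S), ~R.
    ~(~P | ~S): α-rule — add ~~P, ~~S.
    × closes — contains both P and ~P.
  branch 2 (add ~(~S <-> Q)):
    ~(~S <-> Q): β-rule — branch into ~S, ~Q  //  ~~S, Q.
      branch 2.1 (add ~S, ~Q):
        ○ open, literals {P=F, Q=F, S=F}.
      branch 2.2 (add ~~S, Q):
        ○ open, literals {P=F, Q=T, S=T}.
1 branch closed, 2 open.
An open branch gives a countermodel: P=F, Q=F, S=F (unmentioned atoms arbitrary); under it the original formula is false.

Not valid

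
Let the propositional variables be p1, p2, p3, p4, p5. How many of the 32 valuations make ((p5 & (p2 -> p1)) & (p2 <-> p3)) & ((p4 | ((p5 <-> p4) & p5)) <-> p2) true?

Initial set: {(((p5 & (p2 -> p1)) & (p2 <-> p3)) & ((p4 | ((p5 <-> p4) & p5)) <-> p2))}.
(((p5 & (p2 -> p1)) & (p2 <-> p3)) & ((p4 | ((p5 <-> p4) & p5)) <-> p2)): α-rule — add ((p5 & (p2 -> p1)) & (p2 <-> p3)), ((p4 | ((p5 <-> p4) & p5)) <-> p2).
((p5 & (p2 -> p1)) & (p2 <-> p3)): α-rule — add (p5 & (p2 -> p1)), (p2 <-> p3).
(p5 & (p2 -> p1)): α-rule — add p5, (p2 -> p1).
((p4 | ((p5 <-> p4) & p5)) <-> p2): β-rule — branch into (p4 | ((p5 <-> p4) & p5)), p2  //  ~(p4 | ((p5 <-> p4) & p5)), ~p2.
  branch 1 (add (p4 | ((p5 <-> p4) & p5)), p2):
    (p2 <-> p3): β-rule — branch into p2, p3  //  ~p2, ~p3.
      branch 1.1 (add p2, p3):
        (p2 -> p1): β-rule — branch into ~p2  //  p1.
          branch 1.1.1 (add ~p2):
            × closes — contains both p2 and ~p2.
          branch 1.1.2 (add p1):
            (p4 | ((p5 <-> p4) & p5)): β-rule — branch into p4  //  ((p5 <-> p4) & p5).
              branch 1.1.2.1 (add p4):
                ○ open, literals {p1=true, p2=true, p3=true, p4=true, p5=true}.
              branch 1.1.2.2 (add ((p5 <-> p4) & p5)):
                ((p5 <-> p4) & p5): α-rule — add (p5 <-> p4), p5.
                (p5 <-> p4): β-rule — branch into p5, p4  //  ~p5, ~p4.
                  branch 1.1.2.2.1 (add p5, p4):
                    ○ open, literals {p1=true, p2=true, p3=true, p4=true, p5=true}.
                  branch 1.1.2.2.2 (add ~p5, ~p4):
                    × closes — contains both p5 and ~p5.
      branch 1.2 (add ~p2, ~p3):
        × closes — contains both p2 and ~p2.
  branch 2 (add ~(p4 | ((p5 <-> p4) & p5)), ~p2):
    ~(p4 | ((p5 <-> p4) & p5)): α-rule — add ~p4, ~((p5 <-> p4) & p5).
    (p2 <-> p3): β-rule — branch into p2, p3  //  ~p2, ~p3.
      branch 2.1 (add p2, p3):
        × closes — contains both p2 and ~p2.
      branch 2.2 (add ~p2, ~p3):
        (p2 -> p1): β-rule — branch into ~p2  //  p1.
          branch 2.2.1 (add ~p2):
            ~((p5 <-> p4) & p5): β-rule — branch into ~(p5 <-> p4)  //  ~p5.
              branch 2.2.1.1 (add ~(p5 <-> p4)):
                ~(p5 <-> p4): β-rule — branch into p5, ~p4  //  ~p5, p4.
                  branch 2.2.1.1.1 (add p5, ~p4):
                    ○ open, literals {p2=false, p3=false, p4=false, p5=true}.
                  branch 2.2.1.1.2 (add ~p5, p4):
                    × closes — contains both p5 and ~p5.
              branch 2.2.1.2 (add ~p5):
                × closes — contains both p5 and ~p5.
          branch 2.2.2 (add p1):
            ~((p5 <-> p4) & p5): β-rule — branch into ~(p5 <-> p4)  //  ~p5.
              branch 2.2.2.1 (add ~(p5 <-> p4)):
                ~(p5 <-> p4): β-rule — branch into p5, ~p4  //  ~p5, p4.
                  branch 2.2.2.1.1 (add p5, ~p4):
                    ○ open, literals {p1=true, p2=false, p3=false, p4=false, p5=true}.
                  branch 2.2.2.1.2 (add ~p5, p4):
                    × closes — contains both p5 and ~p5.
              branch 2.2.2.2 (add ~p5):
                × closes — contains both p5 and ~p5.
8 branches closed, 4 open.
Each open branch fixes some atoms; the unmentioned ones are free. Counting distinct full assignments: branch {p1=true, p2=true, p3=true, p4=true, p5=true} (none free) contributes 1 new; branch {p1=true, p2=true, p3=true, p4=true, p5=true} (none free) contributes 0 new; branch {p2=false, p3=false, p4=false, p5=true} (p1) contributes 2 new; branch {p1=true, p2=false, p3=false, p4=false, p5=true} (none free) contributes 0 new. Total: 3.

3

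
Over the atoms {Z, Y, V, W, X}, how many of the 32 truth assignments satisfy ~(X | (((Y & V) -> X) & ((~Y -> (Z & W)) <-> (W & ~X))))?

8

Initial set: {T ~(X | (((Y & V) -> X) & ((~Y -> (Z & W)) <-> (W & ~X))))}.
T ~(X | (((Y & V) -> X) & ((~Y -> (Z & W)) <-> (W & ~X)))): α-rule — add F X, F (((Y & V) -> X) & ((~Y -> (Z & W)) <-> (W & ~X))).
F (((Y & V) -> X) & ((~Y -> (Z & W)) <-> (W & ~X))): β-rule — branch into F ((Y & V) -> X)  //  F ((~Y -> (Z & W)) <-> (W & ~X)).
  branch 1 (add F ((Y & V) -> X)):
    F ((Y & V) -> X): α-rule — add T (Y & V), F X.
    T (Y & V): α-rule — add T Y, T V.
    ○ open, literals {V=true, X=false, Y=true}.
  branch 2 (add F ((~Y -> (Z & W)) <-> (W & ~X))):
    F ((~Y -> (Z & W)) <-> (W & ~X)): β-rule — branch into T (~Y -> (Z & W)), F (W & ~X)  //  F (~Y -> (Z & W)), T (W & ~X).
      branch 2.1 (add T (~Y -> (Z & W)), F (W & ~X)):
        T (~Y -> (Z & W)): β-rule — branch into F ~Y  //  T (Z & W).
          branch 2.1.1 (add F ~Y):
            F (W & ~X): β-rule — branch into F W  //  F ~X.
              branch 2.1.1.1 (add F W):
                ○ open, literals {W=false, X=false, Y=true}.
              branch 2.1.1.2 (add F ~X):
                × closes — contains both X and ~X.
          branch 2.1.2 (add T (Z & W)):
            T (Z & W): α-rule — add T Z, T W.
            F (W & ~X): β-rule — branch into F W  //  F ~X.
              branch 2.1.2.1 (add F W):
                × closes — contains both W and ~W.
              branch 2.1.2.2 (add F ~X):
                × closes — contains both X and ~X.
      branch 2.2 (add F (~Y -> (Z & W)), T (W & ~X)):
        F (~Y -> (Z & W)): α-rule — add T ~Y, F (Z & W).
        T (W & ~X): α-rule — add T W, T ~X.
        F (Z & W): β-rule — branch into F Z  //  F W.
          branch 2.2.1 (add F Z):
            ○ open, literals {W=true, X=false, Y=false, Z=false}.
          branch 2.2.2 (add F W):
            × closes — contains both W and ~W.
4 branches closed, 3 open.
Each open branch fixes some atoms; the unmentioned ones are free. Counting distinct full assignments: branch {V=true, X=false, Y=true} (Z, W) contributes 4 new; branch {W=false, X=false, Y=true} (Z, V) contributes 2 new; branch {W=true, X=false, Y=false, Z=false} (V) contributes 2 new. Total: 8.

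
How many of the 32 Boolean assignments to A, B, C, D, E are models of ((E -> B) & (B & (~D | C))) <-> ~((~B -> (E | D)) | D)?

16

Initial set: {(((E -> B) & (B & (~D | C))) <-> ~((~B -> (E | D)) | D))}.
(((E -> B) & (B & (~D | C))) <-> ~((~B -> (E | D)) | D)): β-rule — branch into ((E -> B) & (B & (~D | C))), ~((~B -> (E | D)) | D)  //  ~((E -> B) & (B & (~D | C))), ~~((~B -> (E | D)) | D).
  branch 1 (add ((E -> B) & (B & (~D | C))), ~((~B -> (E | D)) | D)):
    ((E -> B) & (B & (~D | C))): α-rule — add (E -> B), (B & (~D | C)).
    ~((~B -> (E | D)) | D): α-rule — add ~(~B -> (E | D)), ~D.
    (B & (~D | C)): α-rule — add B, (~D | C).
    ~(~B -> (E | D)): α-rule — add ~B, ~(E | D).
    × closes — contains both B and ~B.
  branch 2 (add ~((E -> B) & (B & (~D | C))), ~~((~B -> (E | D)) | D)):
    ~((E -> B) & (B & (~D | C))): β-rule — branch into ~(E -> B)  //  ~(B & (~D | C)).
      branch 2.1 (add ~(E -> B)):
        ~(E -> B): α-rule — add E, ~B.
        ~~((~B -> (E | D)) | D): β-rule — branch into (~B -> (E | D))  //  D.
          branch 2.1.1 (add (~B -> (E | D))):
            (~B -> (E | D)): β-rule — branch into ~~B  //  (E | D).
              branch 2.1.1.1 (add ~~B):
                × closes — contains both B and ~B.
              branch 2.1.1.2 (add (E | D)):
                (E | D): β-rule — branch into E  //  D.
                  branch 2.1.1.2.1 (add E):
                    ○ open, literals {B=F, E=T}.
                  branch 2.1.1.2.2 (add D):
                    ○ open, literals {B=F, D=T, E=T}.
          branch 2.1.2 (add D):
            ○ open, literals {B=F, D=T, E=T}.
      branch 2.2 (add ~(B & (~D | C))):
        ~~((~B -> (E | D)) | D): β-rule — branch into (~B -> (E | D))  //  D.
          branch 2.2.1 (add (~B -> (E | D))):
            ~(B & (~D | C)): β-rule — branch into ~B  //  ~(~D | C).
              branch 2.2.1.1 (add ~B):
                (~B -> (E | D)): β-rule — branch into ~~B  //  (E | D).
                  branch 2.2.1.1.1 (add ~~B):
                    × closes — contains both B and ~B.
                  branch 2.2.1.1.2 (add (E | D)):
                    (E | D): β-rule — branch into E  //  D.
                      branch 2.2.1.1.2.1 (add E):
                        ○ open, literals {B=F, E=T}.
                      branch 2.2.1.1.2.2 (add D):
                        ○ open, literals {B=F, D=T}.
              branch 2.2.1.2 (add ~(~D | C)):
                ~(~D | C): α-rule — add ~~D, ~C.
                (~B -> (E | D)): β-rule — branch into ~~B  //  (E | D).
                  branch 2.2.1.2.1 (add ~~B):
                    ○ open, literals {B=T, C=F, D=T}.
                  branch 2.2.1.2.2 (add (E | D)):
                    (E | D): β-rule — branch into E  //  D.
                      branch 2.2.1.2.2.1 (add E):
                        ○ open, literals {C=F, D=T, E=T}.
                      branch 2.2.1.2.2.2 (add D):
                        ○ open, literals {C=F, D=T}.
          branch 2.2.2 (add D):
            ~(B & (~D | C)): β-rule — branch into ~B  //  ~(~D | C).
              branch 2.2.2.1 (add ~B):
                ○ open, literals {B=F, D=T}.
              branch 2.2.2.2 (add ~(~D | C)):
                ~(~D | C): α-rule — add ~~D, ~C.
                ○ open, literals {C=F, D=T}.
3 branches closed, 10 open.
Each open branch fixes some atoms; the unmentioned ones are free. Counting distinct full assignments: branch {B=F, E=T} (A, C, D) contributes 8 new; branch {B=F, D=T, E=T} (A, C) contributes 0 new; branch {B=F, D=T, E=T} (A, C) contributes 0 new; branch {B=F, E=T} (A, C, D) contributes 0 new; branch {B=F, D=T} (A, C, E) contributes 4 new; branch {B=T, C=F, D=T} (A, E) contributes 4 new; branch {C=F, D=T, E=T} (A, B) contributes 0 new; branch {C=F, D=T} (A, B, E) contributes 0 new; branch {B=F, D=T} (A, C, E) contributes 0 new; branch {C=F, D=T} (A, B, E) contributes 0 new. Total: 16.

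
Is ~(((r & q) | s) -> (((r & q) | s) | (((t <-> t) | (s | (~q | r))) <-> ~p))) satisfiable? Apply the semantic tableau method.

Initial set: {T ~(((r & q) | s) -> (((r & q) | s) | (((t <-> t) | (s | (~q | r))) <-> ~p)))}.
T ~(((r & q) | s) -> (((r & q) | s) | (((t <-> t) | (s | (~q | r))) <-> ~p))): α-rule — add T ((r & q) | s), F (((r & q) | s) | (((t <-> t) | (s | (~q | r))) <-> ~p)).
F (((r & q) | s) | (((t <-> t) | (s | (~q | r))) <-> ~p)): α-rule — add F ((r & q) | s), F (((t <-> t) | (s | (~q | r))) <-> ~p).
F ((r & q) | s): α-rule — add F (r & q), F s.
T ((r & q) | s): β-rule — branch into T (r & q)  //  T s.
  branch 1 (add T (r & q)):
    T (r & q): α-rule — add T r, T q.
    F (((t <-> t) | (s | (~q | r))) <-> ~p): β-rule — branch into T ((t <-> t) | (s | (~q | r))), F ~p  //  F ((t <-> t) | (s | (~q | r))), T ~p.
      branch 1.1 (add T ((t <-> t) | (s | (~q | r))), F ~p):
        F (r & q): β-rule — branch into F r  //  F q.
          branch 1.1.1 (add F r):
            × closes — contains both r and ~r.
          branch 1.1.2 (add F q):
            × closes — contains both q and ~q.
      branch 1.2 (add F ((t <-> t) | (s | (~q | r))), T ~p):
        F ((t <-> t) | (s | (~q | r))): α-rule — add F (t <-> t), F (s | (~q | r)).
        F (s | (~q | r)): α-rule — add F s, F (~q | r).
        F (~q | r): α-rule — add F ~q, F r.
        × closes — contains both r and ~r.
  branch 2 (add T s):
    × closes — contains both s and ~s.
All 4 branches close.
Every branch closed; the formula is unsatisfiable.

Unsatisfiable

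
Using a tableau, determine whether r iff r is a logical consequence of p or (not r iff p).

Yes

Initial set: {(p or (not r iff p)); not (r iff r)}.
(p or (not r iff p)): β-rule — branch into p  //  (not r iff p).
  branch 1 (add p):
    not (r iff r): β-rule — branch into r, not r  //  not r, r.
      branch 1.1 (add r, not r):
        × closes — contains both r and not r.
      branch 1.2 (add not r, r):
        × closes — contains both r and not r.
  branch 2 (add (not r iff p)):
    not (r iff r): β-rule — branch into r, not r  //  not r, r.
      branch 2.1 (add r, not r):
        × closes — contains both r and not r.
      branch 2.2 (add not r, r):
        × closes — contains both r and not r.
All 4 branches close.
Every branch closed, so the premises entail the conclusion.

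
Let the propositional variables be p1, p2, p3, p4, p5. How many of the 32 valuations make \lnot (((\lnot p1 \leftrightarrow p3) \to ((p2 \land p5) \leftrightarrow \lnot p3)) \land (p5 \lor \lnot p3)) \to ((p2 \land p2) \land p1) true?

Initial set: {(\lnot (((\lnot p1 \leftrightarrow p3) \to ((p2 \land p5) \leftrightarrow \lnot p3)) \land (p5 \lor \lnot p3)) \to ((p2 \land p2) \land p1))}.
(\lnot (((\lnot p1 \leftrightarrow p3) \to ((p2 \land p5) \leftrightarrow \lnot p3)) \land (p5 \lor \lnot p3)) \to ((p2 \land p2) \land p1)): β-rule — branch into \lnot \lnot (((\lnot p1 \leftrightarrow p3) \to ((p2 \land p5) \leftrightarrow \lnot p3)) \land (p5 \lor \lnot p3))  //  ((p2 \land p2) \land p1).
  branch 1 (add \lnot \lnot (((\lnot p1 \leftrightarrow p3) \to ((p2 \land p5) \leftrightarrow \lnot p3)) \land (p5 \lor \lnot p3))):
    \lnot \lnot (((\lnot p1 \leftrightarrow p3) \to ((p2 \land p5) \leftrightarrow \lnot p3)) \land (p5 \lor \lnot p3)): α-rule — add ((\lnot p1 \leftrightarrow p3) \to ((p2 \land p5) \leftrightarrow \lnot p3)), (p5 \lor \lnot p3).
    ((\lnot p1 \leftrightarrow p3) \to ((p2 \land p5) \leftrightarrow \lnot p3)): β-rule — branch into \lnot (\lnot p1 \leftrightarrow p3)  //  ((p2 \land p5) \leftrightarrow \lnot p3).
      branch 1.1 (add \lnot (\lnot p1 \leftrightarrow p3)):
        (p5 \lor \lnot p3): β-rule — branch into p5  //  \lnot p3.
          branch 1.1.1 (add p5):
            \lnot (\lnot p1 \leftrightarrow p3): β-rule — branch into \lnot p1, \lnot p3  //  \lnot \lnot p1, p3.
              branch 1.1.1.1 (add \lnot p1, \lnot p3):
                ○ open, literals {p1=F, p3=F, p5=T}.
              branch 1.1.1.2 (add \lnot \lnot p1, p3):
                ○ open, literals {p1=T, p3=T, p5=T}.
          branch 1.1.2 (add \lnot p3):
            \lnot (\lnot p1 \leftrightarrow p3): β-rule — branch into \lnot p1, \lnot p3  //  \lnot \lnot p1, p3.
              branch 1.1.2.1 (add \lnot p1, \lnot p3):
                ○ open, literals {p1=F, p3=F}.
              branch 1.1.2.2 (add \lnot \lnot p1, p3):
                × closes — contains both p3 and \lnot p3.
      branch 1.2 (add ((p2 \land p5) \leftrightarrow \lnot p3)):
        (p5 \lor \lnot p3): β-rule — branch into p5  //  \lnot p3.
          branch 1.2.1 (add p5):
            ((p2 \land p5) \leftrightarrow \lnot p3): β-rule — branch into (p2 \land p5), \lnot p3  //  \lnot (p2 \land p5), \lnot \lnot p3.
              branch 1.2.1.1 (add (p2 \land p5), \lnot p3):
                (p2 \land p5): α-rule — add p2, p5.
                ○ open, literals {p2=T, p3=F, p5=T}.
              branch 1.2.1.2 (add \lnot (p2 \land p5), \lnot \lnot p3):
                \lnot (p2 \land p5): β-rule — branch into \lnot p2  //  \lnot p5.
                  branch 1.2.1.2.1 (add \lnot p2):
                    ○ open, literals {p2=F, p3=T, p5=T}.
                  branch 1.2.1.2.2 (add \lnot p5):
                    × closes — contains both p5 and \lnot p5.
          branch 1.2.2 (add \lnot p3):
            ((p2 \land p5) \leftrightarrow \lnot p3): β-rule — branch into (p2 \land p5), \lnot p3  //  \lnot (p2 \land p5), \lnot \lnot p3.
              branch 1.2.2.1 (add (p2 \land p5), \lnot p3):
                (p2 \land p5): α-rule — add p2, p5.
                ○ open, literals {p2=T, p3=F, p5=T}.
              branch 1.2.2.2 (add \lnot (p2 \land p5), \lnot \lnot p3):
                × closes — contains both p3 and \lnot p3.
  branch 2 (add ((p2 \land p2) \land p1)):
    ((p2 \land p2) \land p1): α-rule — add (p2 \land p2), p1.
    (p2 \land p2): α-rule — add p2, p2.
    ○ open, literals {p1=T, p2=T}.
3 branches closed, 7 open.
Each open branch fixes some atoms; the unmentioned ones are free. Counting distinct full assignments: branch {p1=F, p3=F, p5=T} (p2, p4) contributes 4 new; branch {p1=T, p3=T, p5=T} (p2, p4) contributes 4 new; branch {p1=F, p3=F} (p2, p4, p5) contributes 4 new; branch {p2=T, p3=F, p5=T} (p1, p4) contributes 2 new; branch {p2=F, p3=T, p5=T} (p1, p4) contributes 2 new; branch {p2=T, p3=F, p5=T} (p1, p4) contributes 0 new; branch {p1=T, p2=T} (p3, p4, p5) contributes 4 new. Total: 20.

20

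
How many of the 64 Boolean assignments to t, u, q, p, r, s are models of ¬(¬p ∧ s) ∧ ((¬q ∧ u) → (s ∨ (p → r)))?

46

Initial set: {(¬(¬p ∧ s) ∧ ((¬q ∧ u) → (s ∨ (p → r))))}.
(¬(¬p ∧ s) ∧ ((¬q ∧ u) → (s ∨ (p → r)))): α-rule — add ¬(¬p ∧ s), ((¬q ∧ u) → (s ∨ (p → r))).
¬(¬p ∧ s): β-rule — branch into ¬¬p  //  ¬s.
  branch 1 (add ¬¬p):
    ((¬q ∧ u) → (s ∨ (p → r))): β-rule — branch into ¬(¬q ∧ u)  //  (s ∨ (p → r)).
      branch 1.1 (add ¬(¬q ∧ u)):
        ¬(¬q ∧ u): β-rule — branch into ¬¬q  //  ¬u.
          branch 1.1.1 (add ¬¬q):
            ○ open, literals {p=T, q=T}.
          branch 1.1.2 (add ¬u):
            ○ open, literals {p=T, u=F}.
      branch 1.2 (add (s ∨ (p → r))):
        (s ∨ (p → r)): β-rule — branch into s  //  (p → r).
          branch 1.2.1 (add s):
            ○ open, literals {p=T, s=T}.
          branch 1.2.2 (add (p → r)):
            (p → r): β-rule — branch into ¬p  //  r.
              branch 1.2.2.1 (add ¬p):
                × closes — contains both p and ¬p.
              branch 1.2.2.2 (add r):
                ○ open, literals {p=T, r=T}.
  branch 2 (add ¬s):
    ((¬q ∧ u) → (s ∨ (p → r))): β-rule — branch into ¬(¬q ∧ u)  //  (s ∨ (p → r)).
      branch 2.1 (add ¬(¬q ∧ u)):
        ¬(¬q ∧ u): β-rule — branch into ¬¬q  //  ¬u.
          branch 2.1.1 (add ¬¬q):
            ○ open, literals {q=T, s=F}.
          branch 2.1.2 (add ¬u):
            ○ open, literals {s=F, u=F}.
      branch 2.2 (add (s ∨ (p → r))):
        (s ∨ (p → r)): β-rule — branch into s  //  (p → r).
          branch 2.2.1 (add s):
            × closes — contains both s and ¬s.
          branch 2.2.2 (add (p → r)):
            (p → r): β-rule — branch into ¬p  //  r.
              branch 2.2.2.1 (add ¬p):
                ○ open, literals {p=F, s=F}.
              branch 2.2.2.2 (add r):
                ○ open, literals {r=T, s=F}.
2 branches closed, 8 open.
Each open branch fixes some atoms; the unmentioned ones are free. Counting distinct full assignments: branch {p=T, q=T} (t, u, r, s) contributes 16 new; branch {p=T, u=F} (t, q, r, s) contributes 8 new; branch {p=T, s=T} (t, u, q, r) contributes 4 new; branch {p=T, r=T} (t, u, q, s) contributes 2 new; branch {q=T, s=F} (t, u, p, r) contributes 8 new; branch {s=F, u=F} (t, q, p, r) contributes 4 new; branch {p=F, s=F} (t, u, q, r) contributes 4 new; branch {r=T, s=F} (t, u, q, p) contributes 0 new. Total: 46.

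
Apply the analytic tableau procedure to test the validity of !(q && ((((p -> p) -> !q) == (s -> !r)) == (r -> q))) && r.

Not valid

Assume the negation and expand:
Initial set: {!(!(q && ((((p -> p) -> !q) == (s -> !r)) == (r -> q))) && r)}.
!(!(q && ((((p -> p) -> !q) == (s -> !r)) == (r -> q))) && r): β-rule — branch into !!(q && ((((p -> p) -> !q) == (s -> !r)) == (r -> q)))  //  !r.
  branch 1 (add !!(q && ((((p -> p) -> !q) == (s -> !r)) == (r -> q)))):
    !!(q && ((((p -> p) -> !q) == (s -> !r)) == (r -> q))): α-rule — add q, ((((p -> p) -> !q) == (s -> !r)) == (r -> q)).
    ((((p -> p) -> !q) == (s -> !r)) == (r -> q)): β-rule — branch into (((p -> p) -> !q) == (s -> !r)), (r -> q)  //  !(((p -> p) -> !q) == (s -> !r)), !(r -> q).
      branch 1.1 (add (((p -> p) -> !q) == (s -> !r)), (r -> q)):
        (((p -> p) -> !q) == (s -> !r)): β-rule — branch into ((p -> p) -> !q), (s -> !r)  //  !((p -> p) -> !q), !(s -> !r).
          branch 1.1.1 (add ((p -> p) -> !q), (s -> !r)):
            (r -> q): β-rule — branch into !r  //  q.
              branch 1.1.1.1 (add !r):
                ((p -> p) -> !q): β-rule — branch into !(p -> p)  //  !q.
                  branch 1.1.1.1.1 (add !(p -> p)):
                    !(p -> p): α-rule — add p, !p.
                    × closes — contains both p and !p.
                  branch 1.1.1.1.2 (add !q):
                    × closes — contains both q and !q.
              branch 1.1.1.2 (add q):
                ((p -> p) -> !q): β-rule — branch into !(p -> p)  //  !q.
                  branch 1.1.1.2.1 (add !(p -> p)):
                    !(p -> p): α-rule — add p, !p.
                    × closes — contains both p and !p.
                  branch 1.1.1.2.2 (add !q):
                    × closes — contains both q and !q.
          branch 1.1.2 (add !((p -> p) -> !q), !(s -> !r)):
            !((p -> p) -> !q): α-rule — add (p -> p), !!q.
            !(s -> !r): α-rule — add s, !!r.
            (r -> q): β-rule — branch into !r  //  q.
              branch 1.1.2.1 (add !r):
                × closes — contains both r and !r.
              branch 1.1.2.2 (add q):
                (p -> p): β-rule — branch into !p  //  p.
                  branch 1.1.2.2.1 (add !p):
                    ○ open, literals {p=F, q=T, r=T, s=T}.
                  branch 1.1.2.2.2 (add p):
                    ○ open, literals {p=T, q=T, r=T, s=T}.
      branch 1.2 (add !(((p -> p) -> !q) == (s -> !r)), !(r -> q)):
        !(r -> q): α-rule — add r, !q.
        × closes — contains both q and !q.
  branch 2 (add !r):
    ○ open, literals {r=F}.
6 branches closed, 3 open.
An open branch gives a countermodel: p=F, q=T, r=T, s=T (unmentioned atoms arbitrary); under it the original formula is false.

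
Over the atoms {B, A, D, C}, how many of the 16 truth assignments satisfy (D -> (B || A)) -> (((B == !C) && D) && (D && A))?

4

Initial set: {((D -> (B || A)) -> (((B == !C) && D) && (D && A)))}.
((D -> (B || A)) -> (((B == !C) && D) && (D && A))): β-rule — branch into !(D -> (B || A))  //  (((B == !C) && D) && (D && A)).
  branch 1 (add !(D -> (B || A))):
    !(D -> (B || A)): α-rule — add D, !(B || A).
    !(B || A): α-rule — add !B, !A.
    ○ open, literals {A=F, B=F, D=T}.
  branch 2 (add (((B == !C) && D) && (D && A))):
    (((B == !C) && D) && (D && A)): α-rule — add ((B == !C) && D), (D && A).
    ((B == !C) && D): α-rule — add (B == !C), D.
    (D && A): α-rule — add D, A.
    (B == !C): β-rule — branch into B, !C  //  !B, !!C.
      branch 2.1 (add B, !C):
        ○ open, literals {A=T, B=T, C=F, D=T}.
      branch 2.2 (add !B, !!C):
        ○ open, literals {A=T, B=F, C=T, D=T}.
0 branches closed, 3 open.
Each open branch fixes some atoms; the unmentioned ones are free. Counting distinct full assignments: branch {A=F, B=F, D=T} (C) contributes 2 new; branch {A=T, B=T, C=F, D=T} (none free) contributes 1 new; branch {A=T, B=F, C=T, D=T} (none free) contributes 1 new. Total: 4.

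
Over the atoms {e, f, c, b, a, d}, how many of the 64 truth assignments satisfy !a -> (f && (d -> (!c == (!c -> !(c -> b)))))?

40

Initial set: {(!a -> (f && (d -> (!c == (!c -> !(c -> b))))))}.
(!a -> (f && (d -> (!c == (!c -> !(c -> b)))))): β-rule — branch into !!a  //  (f && (d -> (!c == (!c -> !(c -> b))))).
  branch 1 (add !!a):
    ○ open, literals {a=1}.
  branch 2 (add (f && (d -> (!c == (!c -> !(c -> b)))))):
    (f && (d -> (!c == (!c -> !(c -> b))))): α-rule — add f, (d -> (!c == (!c -> !(c -> b)))).
    (d -> (!c == (!c -> !(c -> b)))): β-rule — branch into !d  //  (!c == (!c -> !(c -> b))).
      branch 2.1 (add !d):
        ○ open, literals {d=0, f=1}.
      branch 2.2 (add (!c == (!c -> !(c -> b)))):
        (!c == (!c -> !(c -> b))): β-rule — branch into !c, (!c -> !(c -> b))  //  !!c, !(!c -> !(c -> b)).
          branch 2.2.1 (add !c, (!c -> !(c -> b))):
            (!c -> !(c -> b)): β-rule — branch into !!c  //  !(c -> b).
              branch 2.2.1.1 (add !!c):
                × closes — contains both c and !c.
              branch 2.2.1.2 (add !(c -> b)):
                !(c -> b): α-rule — add c, !b.
                × closes — contains both c and !c.
          branch 2.2.2 (add !!c, !(!c -> !(c -> b))):
            !(!c -> !(c -> b)): α-rule — add !c, !!(c -> b).
            × closes — contains both c and !c.
3 branches closed, 2 open.
Each open branch fixes some atoms; the unmentioned ones are free. Counting distinct full assignments: branch {a=1} (e, f, c, b, d) contributes 32 new; branch {d=0, f=1} (e, c, b, a) contributes 8 new. Total: 40.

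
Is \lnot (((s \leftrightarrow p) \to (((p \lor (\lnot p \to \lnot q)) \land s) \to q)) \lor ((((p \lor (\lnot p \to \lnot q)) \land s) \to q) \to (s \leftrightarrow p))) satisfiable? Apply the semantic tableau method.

Initial set: {\lnot (((s \leftrightarrow p) \to (((p \lor (\lnot p \to \lnot q)) \land s) \to q)) \lor ((((p \lor (\lnot p \to \lnot q)) \land s) \to q) \to (s \leftrightarrow p)))}.
\lnot (((s \leftrightarrow p) \to (((p \lor (\lnot p \to \lnot q)) \land s) \to q)) \lor ((((p \lor (\lnot p \to \lnot q)) \land s) \to q) \to (s \leftrightarrow p))): α-rule — add \lnot ((s \leftrightarrow p) \to (((p \lor (\lnot p \to \lnot q)) \land s) \to q)), \lnot ((((p \lor (\lnot p \to \lnot q)) \land s) \to q) \to (s \leftrightarrow p)).
\lnot ((s \leftrightarrow p) \to (((p \lor (\lnot p \to \lnot q)) \land s) \to q)): α-rule — add (s \leftrightarrow p), \lnot (((p \lor (\lnot p \to \lnot q)) \land s) \to q).
\lnot ((((p \lor (\lnot p \to \lnot q)) \land s) \to q) \to (s \leftrightarrow p)): α-rule — add (((p \lor (\lnot p \to \lnot q)) \land s) \to q), \lnot (s \leftrightarrow p).
\lnot (((p \lor (\lnot p \to \lnot q)) \land s) \to q): α-rule — add ((p \lor (\lnot p \to \lnot q)) \land s), \lnot q.
((p \lor (\lnot p \to \lnot q)) \land s): α-rule — add (p \lor (\lnot p \to \lnot q)), s.
(s \leftrightarrow p): β-rule — branch into s, p  //  \lnot s, \lnot p.
  branch 1 (add s, p):
    (((p \lor (\lnot p \to \lnot q)) \land s) \to q): β-rule — branch into \lnot ((p \lor (\lnot p \to \lnot q)) \land s)  //  q.
      branch 1.1 (add \lnot ((p \lor (\lnot p \to \lnot q)) \land s)):
        \lnot (s \leftrightarrow p): β-rule — branch into s, \lnot p  //  \lnot s, p.
          branch 1.1.1 (add s, \lnot p):
            × closes — contains both p and \lnot p.
          branch 1.1.2 (add \lnot s, p):
            × closes — contains both s and \lnot s.
      branch 1.2 (add q):
        × closes — contains both q and \lnot q.
  branch 2 (add \lnot s, \lnot p):
    × closes — contains both s and \lnot s.
All 4 branches close.
Every branch closed; the formula is unsatisfiable.

Unsatisfiable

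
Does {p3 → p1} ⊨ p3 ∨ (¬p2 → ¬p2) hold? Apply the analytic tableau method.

Yes

Initial set: {(p3 → p1); ¬(p3 ∨ (¬p2 → ¬p2))}.
¬(p3 ∨ (¬p2 → ¬p2)): α-rule — add ¬p3, ¬(¬p2 → ¬p2).
¬(¬p2 → ¬p2): α-rule — add ¬p2, ¬¬p2.
× closes — contains both p2 and ¬p2.
All 1 branch closes.
Every branch closed, so the premises entail the conclusion.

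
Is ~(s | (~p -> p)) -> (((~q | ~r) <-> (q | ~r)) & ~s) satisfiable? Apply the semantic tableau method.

Satisfiable

Initial set: {(~(s | (~p -> p)) -> (((~q | ~r) <-> (q | ~r)) & ~s))}.
(~(s | (~p -> p)) -> (((~q | ~r) <-> (q | ~r)) & ~s)): β-rule — branch into ~~(s | (~p -> p))  //  (((~q | ~r) <-> (q | ~r)) & ~s).
  branch 1 (add ~~(s | (~p -> p))):
    ~~(s | (~p -> p)): β-rule — branch into s  //  (~p -> p).
      branch 1.1 (add s):
        ○ open, literals {s=1}.
      branch 1.2 (add (~p -> p)):
        (~p -> p): β-rule — branch into ~~p  //  p.
          branch 1.2.1 (add ~~p):
            ○ open, literals {p=1}.
          branch 1.2.2 (add p):
            ○ open, literals {p=1}.
  branch 2 (add (((~q | ~r) <-> (q | ~r)) & ~s)):
    (((~q | ~r) <-> (q | ~r)) & ~s): α-rule — add ((~q | ~r) <-> (q | ~r)), ~s.
    ((~q | ~r) <-> (q | ~r)): β-rule — branch into (~q | ~r), (q | ~r)  //  ~(~q | ~r), ~(q | ~r).
      branch 2.1 (add (~q | ~r), (q | ~r)):
        (~q | ~r): β-rule — branch into ~q  //  ~r.
          branch 2.1.1 (add ~q):
            (q | ~r): β-rule — branch into q  //  ~r.
              branch 2.1.1.1 (add q):
                × closes — contains both q and ~q.
              branch 2.1.1.2 (add ~r):
                ○ open, literals {q=0, r=0, s=0}.
          branch 2.1.2 (add ~r):
            (q | ~r): β-rule — branch into q  //  ~r.
              branch 2.1.2.1 (add q):
                ○ open, literals {q=1, r=0, s=0}.
              branch 2.1.2.2 (add ~r):
                ○ open, literals {r=0, s=0}.
      branch 2.2 (add ~(~q | ~r), ~(q | ~r)):
        ~(~q | ~r): α-rule — add ~~q, ~~r.
        ~(q | ~r): α-rule — add ~q, ~~r.
        × closes — contains both q and ~q.
2 branches closed, 6 open.
An open branch gives a satisfying assignment: s=1.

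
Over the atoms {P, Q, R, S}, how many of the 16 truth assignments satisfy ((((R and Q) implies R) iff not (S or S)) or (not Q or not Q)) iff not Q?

Initial set: {(((((R and Q) implies R) iff not (S or S)) or (not Q or not Q)) iff not Q)}.
(((((R and Q) implies R) iff not (S or S)) or (not Q or not Q)) iff not Q): β-rule — branch into ((((R and Q) implies R) iff not (S or S)) or (not Q or not Q)), not Q  //  not ((((R and Q) implies R) iff not (S or S)) or (not Q or not Q)), not not Q.
  branch 1 (add ((((R and Q) implies R) iff not (S or S)) or (not Q or not Q)), not Q):
    ((((R and Q) implies R) iff not (S or S)) or (not Q or not Q)): β-rule — branch into (((R and Q) implies R) iff not (S or S))  //  (not Q or not Q).
      branch 1.1 (add (((R and Q) implies R) iff not (S or S))):
        (((R and Q) implies R) iff not (S or S)): β-rule — branch into ((R and Q) implies R), not (S or S)  //  not ((R and Q) implies R), not not (S or S).
          branch 1.1.1 (add ((R and Q) implies R), not (S or S)):
            not (S or S): α-rule — add not S, not S.
            ((R and Q) implies R): β-rule — branch into not (R and Q)  //  R.
              branch 1.1.1.1 (add not (R and Q)):
                not (R and Q): β-rule — branch into not R  //  not Q.
                  branch 1.1.1.1.1 (add not R):
                    ○ open, literals {Q=F, R=F, S=F}.
                  branch 1.1.1.1.2 (add not Q):
                    ○ open, literals {Q=F, S=F}.
              branch 1.1.1.2 (add R):
                ○ open, literals {Q=F, R=T, S=F}.
          branch 1.1.2 (add not ((R and Q) implies R), not not (S or S)):
            not ((R and Q) implies R): α-rule — add (R and Q), not R.
            (R and Q): α-rule — add R, Q.
            × closes — contains both R and not R.
      branch 1.2 (add (not Q or not Q)):
        (not Q or not Q): β-rule — branch into not Q  //  not Q.
          branch 1.2.1 (add not Q):
            ○ open, literals {Q=F}.
          branch 1.2.2 (add not Q):
            ○ open, literals {Q=F}.
  branch 2 (add not ((((R and Q) implies R) iff not (S or S)) or (not Q or not Q)), not not Q):
    not ((((R and Q) implies R) iff not (S or S)) or (not Q or not Q)): α-rule — add not (((R and Q) implies R) iff not (S or S)), not (not Q or not Q).
    not (not Q or not Q): α-rule — add not not Q, not not Q.
    not (((R and Q) implies R) iff not (S or S)): β-rule — branch into ((R and Q) implies R), not not (S or S)  //  not ((R and Q) implies R), not (S or S).
      branch 2.1 (add ((R and Q) implies R), not not (S or S)):
        ((R and Q) implies R): β-rule — branch into not (R and Q)  //  R.
          branch 2.1.1 (add not (R and Q)):
            not not (S or S): β-rule — branch into S  //  S.
              branch 2.1.1.1 (add S):
                not (R and Q): β-rule — branch into not R  //  not Q.
                  branch 2.1.1.1.1 (add not R):
                    ○ open, literals {Q=T, R=F, S=T}.
                  branch 2.1.1.1.2 (add not Q):
                    × closes — contains both Q and not Q.
              branch 2.1.1.2 (add S):
                not (R and Q): β-rule — branch into not R  //  not Q.
                  branch 2.1.1.2.1 (add not R):
                    ○ open, literals {Q=T, R=F, S=T}.
                  branch 2.1.1.2.2 (add not Q):
                    × closes — contains both Q and not Q.
          branch 2.1.2 (add R):
            not not (S or S): β-rule — branch into S  //  S.
              branch 2.1.2.1 (add S):
                ○ open, literals {Q=T, R=T, S=T}.
              branch 2.1.2.2 (add S):
                ○ open, literals {Q=T, R=T, S=T}.
      branch 2.2 (add not ((R and Q) implies R), not (S or S)):
        not ((R and Q) implies R): α-rule — add (R and Q), not R.
        not (S or S): α-rule — add not S, not S.
        (R and Q): α-rule — add R, Q.
        × closes — contains both R and not R.
4 branches closed, 9 open.
Each open branch fixes some atoms; the unmentioned ones are free. Counting distinct full assignments: branch {Q=F, R=F, S=F} (P) contributes 2 new; branch {Q=F, S=F} (P, R) contributes 2 new; branch {Q=F, R=T, S=F} (P) contributes 0 new; branch {Q=F} (P, R, S) contributes 4 new; branch {Q=F} (P, R, S) contributes 0 new; branch {Q=T, R=F, S=T} (P) contributes 2 new; branch {Q=T, R=F, S=T} (P) contributes 0 new; branch {Q=T, R=T, S=T} (P) contributes 2 new; branch {Q=T, R=T, S=T} (P) contributes 0 new. Total: 12.

12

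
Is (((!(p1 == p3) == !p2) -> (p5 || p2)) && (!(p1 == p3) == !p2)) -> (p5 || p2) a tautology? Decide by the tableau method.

Valid

Assume the negation and expand:
Initial set: {F ((((!(p1 == p3) == !p2) -> (p5 || p2)) && (!(p1 == p3) == !p2)) -> (p5 || p2))}.
F ((((!(p1 == p3) == !p2) -> (p5 || p2)) && (!(p1 == p3) == !p2)) -> (p5 || p2)): α-rule — add T (((!(p1 == p3) == !p2) -> (p5 || p2)) && (!(p1 == p3) == !p2)), F (p5 || p2).
T (((!(p1 == p3) == !p2) -> (p5 || p2)) && (!(p1 == p3) == !p2)): α-rule — add T ((!(p1 == p3) == !p2) -> (p5 || p2)), T (!(p1 == p3) == !p2).
F (p5 || p2): α-rule — add F p5, F p2.
T ((!(p1 == p3) == !p2) -> (p5 || p2)): β-rule — branch into F (!(p1 == p3) == !p2)  //  T (p5 || p2).
  branch 1 (add F (!(p1 == p3) == !p2)):
    T (!(p1 == p3) == !p2): β-rule — branch into T !(p1 == p3), T !p2  //  F !(p1 == p3), F !p2.
      branch 1.1 (add T !(p1 == p3), T !p2):
        F (!(p1 == p3) == !p2): β-rule — branch into T !(p1 == p3), F !p2  //  F !(p1 == p3), T !p2.
          branch 1.1.1 (add T !(p1 == p3), F !p2):
            × closes — contains both p2 and !p2.
          branch 1.1.2 (add F !(p1 == p3), T !p2):
            T !(p1 == p3): β-rule — branch into T p1, F p3  //  F p1, T p3.
              branch 1.1.2.1 (add T p1, F p3):
                F !(p1 == p3): β-rule — branch into T p1, T p3  //  F p1, F p3.
                  branch 1.1.2.1.1 (add T p1, T p3):
                    × closes — contains both p3 and !p3.
                  branch 1.1.2.1.2 (add F p1, F p3):
                    × closes — contains both p1 and !p1.
              branch 1.1.2.2 (add F p1, T p3):
                F !(p1 == p3): β-rule — branch into T p1, T p3  //  F p1, F p3.
                  branch 1.1.2.2.1 (add T p1, T p3):
                    × closes — contains both p1 and !p1.
                  branch 1.1.2.2.2 (add F p1, F p3):
                    × closes — contains both p3 and !p3.
      branch 1.2 (add F !(p1 == p3), F !p2):
        × closes — contains both p2 and !p2.
  branch 2 (add T (p5 || p2)):
    T (!(p1 == p3) == !p2): β-rule — branch into T !(p1 == p3), T !p2  //  F !(p1 == p3), F !p2.
      branch 2.1 (add T !(p1 == p3), T !p2):
        T (p5 || p2): β-rule — branch into T p5  //  T p2.
          branch 2.1.1 (add T p5):
            × closes — contains both p5 and !p5.
          branch 2.1.2 (add T p2):
            × closes — contains both p2 and !p2.
      branch 2.2 (add F !(p1 == p3), F !p2):
        × closes — contains both p2 and !p2.
All 9 branches close.
Every branch closed, so the negation is unsatisfiable and the formula is valid.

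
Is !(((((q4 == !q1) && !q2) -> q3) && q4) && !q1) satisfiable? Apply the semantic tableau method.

Satisfiable

Initial set: {!(((((q4 == !q1) && !q2) -> q3) && q4) && !q1)}.
!(((((q4 == !q1) && !q2) -> q3) && q4) && !q1): β-rule — branch into !((((q4 == !q1) && !q2) -> q3) && q4)  //  !!q1.
  branch 1 (add !((((q4 == !q1) && !q2) -> q3) && q4)):
    !((((q4 == !q1) && !q2) -> q3) && q4): β-rule — branch into !(((q4 == !q1) && !q2) -> q3)  //  !q4.
      branch 1.1 (add !(((q4 == !q1) && !q2) -> q3)):
        !(((q4 == !q1) && !q2) -> q3): α-rule — add ((q4 == !q1) && !q2), !q3.
        ((q4 == !q1) && !q2): α-rule — add (q4 == !q1), !q2.
        (q4 == !q1): β-rule — branch into q4, !q1  //  !q4, !!q1.
          branch 1.1.1 (add q4, !q1):
            ○ open, literals {q1=false, q2=false, q3=false, q4=true}.
          branch 1.1.2 (add !q4, !!q1):
            ○ open, literals {q1=true, q2=false, q3=false, q4=false}.
      branch 1.2 (add !q4):
        ○ open, literals {q4=false}.
  branch 2 (add !!q1):
    ○ open, literals {q1=true}.
0 branches closed, 4 open.
An open branch gives a satisfying assignment: q1=false, q2=false, q3=false, q4=true.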